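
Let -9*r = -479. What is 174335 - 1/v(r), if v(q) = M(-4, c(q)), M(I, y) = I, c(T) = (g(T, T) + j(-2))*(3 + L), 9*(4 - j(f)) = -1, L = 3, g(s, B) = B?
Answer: 697341/4 ≈ 1.7434e+5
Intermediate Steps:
r = 479/9 (r = -⅑*(-479) = 479/9 ≈ 53.222)
j(f) = 37/9 (j(f) = 4 - ⅑*(-1) = 4 + ⅑ = 37/9)
c(T) = 74/3 + 6*T (c(T) = (T + 37/9)*(3 + 3) = (37/9 + T)*6 = 74/3 + 6*T)
v(q) = -4
174335 - 1/v(r) = 174335 - 1/(-4) = 174335 - 1*(-¼) = 174335 + ¼ = 697341/4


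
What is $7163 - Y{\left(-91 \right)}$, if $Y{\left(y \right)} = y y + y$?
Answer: $-1027$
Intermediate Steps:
$Y{\left(y \right)} = y + y^{2}$ ($Y{\left(y \right)} = y^{2} + y = y + y^{2}$)
$7163 - Y{\left(-91 \right)} = 7163 - - 91 \left(1 - 91\right) = 7163 - \left(-91\right) \left(-90\right) = 7163 - 8190 = -1027$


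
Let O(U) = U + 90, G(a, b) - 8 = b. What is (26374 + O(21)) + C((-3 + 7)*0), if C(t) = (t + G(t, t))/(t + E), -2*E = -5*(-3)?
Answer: 397259/15 ≈ 26484.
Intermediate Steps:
G(a, b) = 8 + b
E = -15/2 (E = -(-5)*(-3)/2 = -½*15 = -15/2 ≈ -7.5000)
O(U) = 90 + U
C(t) = (8 + 2*t)/(-15/2 + t) (C(t) = (t + (8 + t))/(t - 15/2) = (8 + 2*t)/(-15/2 + t))
(26374 + O(21)) + C((-3 + 7)*0) = (26374 + (90 + 21)) + 4*(4 + (-3 + 7)*0)/(-15 + 2*((-3 + 7)*0)) = (26374 + 111) + 4*(4 + 4*0)/(-15 + 2*(4*0)) = 26485 + 4*(4 + 0)/(-15 + 2*0) = 26485 + 4*4/(-15 + 0) = 26485 + 4*4/(-15) = 26485 + 4*(-1/15)*4 = 26485 - 16/15 = 397259/15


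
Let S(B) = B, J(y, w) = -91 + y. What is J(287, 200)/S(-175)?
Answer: -28/25 ≈ -1.1200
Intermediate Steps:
J(287, 200)/S(-175) = (-91 + 287)/(-175) = 196*(-1/175) = -28/25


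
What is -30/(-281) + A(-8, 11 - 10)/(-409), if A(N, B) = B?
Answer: 11989/114929 ≈ 0.10432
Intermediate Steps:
-30/(-281) + A(-8, 11 - 10)/(-409) = -30/(-281) + (11 - 10)/(-409) = -30*(-1/281) + 1*(-1/409) = 30/281 - 1/409 = 11989/114929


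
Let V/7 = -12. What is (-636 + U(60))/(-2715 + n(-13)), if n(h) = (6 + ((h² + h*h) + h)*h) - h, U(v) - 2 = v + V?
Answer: 658/6921 ≈ 0.095073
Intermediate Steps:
V = -84 (V = 7*(-12) = -84)
U(v) = -82 + v (U(v) = 2 + (v - 84) = 2 + (-84 + v) = -82 + v)
n(h) = 6 - h + h*(h + 2*h²) (n(h) = (6 + ((h² + h²) + h)*h) - h = (6 + (2*h² + h)*h) - h = (6 + (h + 2*h²)*h) - h = (6 + h*(h + 2*h²)) - h = 6 - h + h*(h + 2*h²))
(-636 + U(60))/(-2715 + n(-13)) = (-636 + (-82 + 60))/(-2715 + (6 + (-13)² - 1*(-13) + 2*(-13)³)) = (-636 - 22)/(-2715 + (6 + 169 + 13 + 2*(-2197))) = -658/(-2715 + (6 + 169 + 13 - 4394)) = -658/(-2715 - 4206) = -658/(-6921) = -658*(-1/6921) = 658/6921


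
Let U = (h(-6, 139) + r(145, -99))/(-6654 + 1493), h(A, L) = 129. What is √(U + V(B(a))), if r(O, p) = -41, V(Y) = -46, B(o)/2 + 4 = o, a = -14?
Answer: I*√1225706534/5161 ≈ 6.7836*I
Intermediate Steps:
B(o) = -8 + 2*o
U = -88/5161 (U = (129 - 41)/(-6654 + 1493) = 88/(-5161) = 88*(-1/5161) = -88/5161 ≈ -0.017051)
√(U + V(B(a))) = √(-88/5161 - 46) = √(-237494/5161) = I*√1225706534/5161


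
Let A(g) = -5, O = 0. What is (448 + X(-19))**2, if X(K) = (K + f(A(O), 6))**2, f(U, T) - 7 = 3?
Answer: 279841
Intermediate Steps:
f(U, T) = 10 (f(U, T) = 7 + 3 = 10)
X(K) = (10 + K)**2 (X(K) = (K + 10)**2 = (10 + K)**2)
(448 + X(-19))**2 = (448 + (10 - 19)**2)**2 = (448 + (-9)**2)**2 = (448 + 81)**2 = 529**2 = 279841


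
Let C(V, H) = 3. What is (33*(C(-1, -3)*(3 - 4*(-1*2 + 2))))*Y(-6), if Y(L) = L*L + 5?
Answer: 12177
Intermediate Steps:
Y(L) = 5 + L**2 (Y(L) = L**2 + 5 = 5 + L**2)
(33*(C(-1, -3)*(3 - 4*(-1*2 + 2))))*Y(-6) = (33*(3*(3 - 4*(-1*2 + 2))))*(5 + (-6)**2) = (33*(3*(3 - 4*(-2 + 2))))*(5 + 36) = (33*(3*(3 - 4*0)))*41 = (33*(3*(3 + 0)))*41 = (33*(3*3))*41 = (33*9)*41 = 297*41 = 12177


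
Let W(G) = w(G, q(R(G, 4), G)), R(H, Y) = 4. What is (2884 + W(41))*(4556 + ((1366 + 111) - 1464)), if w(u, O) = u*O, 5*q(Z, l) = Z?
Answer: 66634296/5 ≈ 1.3327e+7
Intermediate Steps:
q(Z, l) = Z/5
w(u, O) = O*u
W(G) = 4*G/5 (W(G) = ((⅕)*4)*G = 4*G/5)
(2884 + W(41))*(4556 + ((1366 + 111) - 1464)) = (2884 + (⅘)*41)*(4556 + ((1366 + 111) - 1464)) = (2884 + 164/5)*(4556 + (1477 - 1464)) = 14584*(4556 + 13)/5 = (14584/5)*4569 = 66634296/5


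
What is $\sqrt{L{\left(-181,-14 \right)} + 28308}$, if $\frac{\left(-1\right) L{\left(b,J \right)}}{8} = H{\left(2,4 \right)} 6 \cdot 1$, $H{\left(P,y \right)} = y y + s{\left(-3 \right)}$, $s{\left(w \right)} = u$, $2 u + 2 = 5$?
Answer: $6 \sqrt{763} \approx 165.73$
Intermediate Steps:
$u = \frac{3}{2}$ ($u = -1 + \frac{1}{2} \cdot 5 = -1 + \frac{5}{2} = \frac{3}{2} \approx 1.5$)
$s{\left(w \right)} = \frac{3}{2}$
$H{\left(P,y \right)} = \frac{3}{2} + y^{2}$ ($H{\left(P,y \right)} = y y + \frac{3}{2} = y^{2} + \frac{3}{2} = \frac{3}{2} + y^{2}$)
$L{\left(b,J \right)} = -840$ ($L{\left(b,J \right)} = - 8 \left(\frac{3}{2} + 4^{2}\right) 6 \cdot 1 = - 8 \left(\frac{3}{2} + 16\right) 6 \cdot 1 = - 8 \cdot \frac{35}{2} \cdot 6 \cdot 1 = - 8 \cdot 105 \cdot 1 = \left(-8\right) 105 = -840$)
$\sqrt{L{\left(-181,-14 \right)} + 28308} = \sqrt{-840 + 28308} = \sqrt{27468} = 6 \sqrt{763}$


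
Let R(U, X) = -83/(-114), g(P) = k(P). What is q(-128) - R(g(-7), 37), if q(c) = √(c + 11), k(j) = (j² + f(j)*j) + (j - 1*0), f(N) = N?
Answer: -83/114 + 3*I*√13 ≈ -0.72807 + 10.817*I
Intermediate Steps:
k(j) = j + 2*j² (k(j) = (j² + j*j) + (j - 1*0) = (j² + j²) + (j + 0) = 2*j² + j = j + 2*j²)
g(P) = P*(1 + 2*P)
q(c) = √(11 + c)
R(U, X) = 83/114 (R(U, X) = -83*(-1/114) = 83/114)
q(-128) - R(g(-7), 37) = √(11 - 128) - 1*83/114 = √(-117) - 83/114 = 3*I*√13 - 83/114 = -83/114 + 3*I*√13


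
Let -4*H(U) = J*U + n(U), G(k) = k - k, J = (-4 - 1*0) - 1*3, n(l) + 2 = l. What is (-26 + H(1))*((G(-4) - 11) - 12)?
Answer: 552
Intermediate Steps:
n(l) = -2 + l
J = -7 (J = (-4 + 0) - 3 = -4 - 3 = -7)
G(k) = 0
H(U) = 1/2 + 3*U/2 (H(U) = -(-7*U + (-2 + U))/4 = -(-2 - 6*U)/4 = 1/2 + 3*U/2)
(-26 + H(1))*((G(-4) - 11) - 12) = (-26 + (1/2 + (3/2)*1))*((0 - 11) - 12) = (-26 + (1/2 + 3/2))*(-11 - 12) = (-26 + 2)*(-23) = -24*(-23) = 552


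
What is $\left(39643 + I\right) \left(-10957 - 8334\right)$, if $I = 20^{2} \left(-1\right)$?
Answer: $-757036713$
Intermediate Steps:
$I = -400$ ($I = 400 \left(-1\right) = -400$)
$\left(39643 + I\right) \left(-10957 - 8334\right) = \left(39643 - 400\right) \left(-10957 - 8334\right) = 39243 \left(-19291\right) = -757036713$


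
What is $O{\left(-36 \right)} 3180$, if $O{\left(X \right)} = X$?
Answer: $-114480$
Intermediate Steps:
$O{\left(-36 \right)} 3180 = \left(-36\right) 3180 = -114480$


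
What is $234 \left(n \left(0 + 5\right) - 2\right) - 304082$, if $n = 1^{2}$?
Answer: $-303380$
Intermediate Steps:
$n = 1$
$234 \left(n \left(0 + 5\right) - 2\right) - 304082 = 234 \left(1 \left(0 + 5\right) - 2\right) - 304082 = 234 \left(1 \cdot 5 - 2\right) - 304082 = 234 \left(5 - 2\right) - 304082 = 234 \cdot 3 - 304082 = 702 - 304082 = -303380$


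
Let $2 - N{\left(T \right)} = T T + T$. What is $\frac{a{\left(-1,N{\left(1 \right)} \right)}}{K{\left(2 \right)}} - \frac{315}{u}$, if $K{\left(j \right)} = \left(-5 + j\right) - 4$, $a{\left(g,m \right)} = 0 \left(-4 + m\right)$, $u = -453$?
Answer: $\frac{105}{151} \approx 0.69536$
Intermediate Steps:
$N{\left(T \right)} = 2 - T - T^{2}$ ($N{\left(T \right)} = 2 - \left(T T + T\right) = 2 - \left(T^{2} + T\right) = 2 - \left(T + T^{2}\right) = 2 - T - T^{2}$)
$a{\left(g,m \right)} = 0$
$K{\left(j \right)} = -9 + j$ ($K{\left(j \right)} = \left(-5 + j\right) - 4 = -9 + j$)
$\frac{a{\left(-1,N{\left(1 \right)} \right)}}{K{\left(2 \right)}} - \frac{315}{u} = \frac{0}{-9 + 2} - \frac{315}{-453} = \frac{0}{-7} - - \frac{105}{151} = 0 \left(- \frac{1}{7}\right) + \frac{105}{151} = 0 + \frac{105}{151} = \frac{105}{151}$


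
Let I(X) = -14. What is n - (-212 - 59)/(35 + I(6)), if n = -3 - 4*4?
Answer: -128/21 ≈ -6.0952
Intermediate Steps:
n = -19 (n = -3 - 16 = -19)
n - (-212 - 59)/(35 + I(6)) = -19 - (-212 - 59)/(35 - 14) = -19 - (-271)/21 = -19 - 1*(-271/21) = -19 + 271/21 = -128/21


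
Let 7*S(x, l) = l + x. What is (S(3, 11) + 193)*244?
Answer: 47580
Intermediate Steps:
S(x, l) = l/7 + x/7 (S(x, l) = (l + x)/7 = l/7 + x/7)
(S(3, 11) + 193)*244 = (((⅐)*11 + (⅐)*3) + 193)*244 = ((11/7 + 3/7) + 193)*244 = (2 + 193)*244 = 195*244 = 47580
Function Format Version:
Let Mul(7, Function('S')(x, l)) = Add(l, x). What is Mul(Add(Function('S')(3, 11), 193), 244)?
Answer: 47580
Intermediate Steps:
Function('S')(x, l) = Add(Mul(Rational(1, 7), l), Mul(Rational(1, 7), x)) (Function('S')(x, l) = Mul(Rational(1, 7), Add(l, x)) = Add(Mul(Rational(1, 7), l), Mul(Rational(1, 7), x)))
Mul(Add(Function('S')(3, 11), 193), 244) = Mul(Add(Add(Mul(Rational(1, 7), 11), Mul(Rational(1, 7), 3)), 193), 244) = Mul(Add(Add(Rational(11, 7), Rational(3, 7)), 193), 244) = Mul(Add(2, 193), 244) = Mul(195, 244) = 47580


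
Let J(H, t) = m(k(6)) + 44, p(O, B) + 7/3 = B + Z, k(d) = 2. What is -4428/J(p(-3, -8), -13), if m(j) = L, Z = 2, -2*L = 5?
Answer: -8856/83 ≈ -106.70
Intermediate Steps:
L = -5/2 (L = -½*5 = -5/2 ≈ -2.5000)
m(j) = -5/2
p(O, B) = -⅓ + B (p(O, B) = -7/3 + (B + 2) = -7/3 + (2 + B) = -⅓ + B)
J(H, t) = 83/2 (J(H, t) = -5/2 + 44 = 83/2)
-4428/J(p(-3, -8), -13) = -4428/83/2 = -4428*2/83 = -8856/83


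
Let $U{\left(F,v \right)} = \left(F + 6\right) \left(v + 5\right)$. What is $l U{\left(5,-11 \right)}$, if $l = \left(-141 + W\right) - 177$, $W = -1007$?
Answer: $87450$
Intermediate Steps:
$U{\left(F,v \right)} = \left(5 + v\right) \left(6 + F\right)$ ($U{\left(F,v \right)} = \left(6 + F\right) \left(5 + v\right) = \left(5 + v\right) \left(6 + F\right)$)
$l = -1325$ ($l = \left(-141 - 1007\right) - 177 = -1148 - 177 = -1325$)
$l U{\left(5,-11 \right)} = - 1325 \left(30 + 5 \cdot 5 + 6 \left(-11\right) + 5 \left(-11\right)\right) = - 1325 \left(30 + 25 - 66 - 55\right) = \left(-1325\right) \left(-66\right) = 87450$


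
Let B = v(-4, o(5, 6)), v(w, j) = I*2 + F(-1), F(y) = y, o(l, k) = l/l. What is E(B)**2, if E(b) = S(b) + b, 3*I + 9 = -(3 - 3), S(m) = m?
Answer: 196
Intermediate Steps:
o(l, k) = 1
I = -3 (I = -3 + (-(3 - 3))/3 = -3 + (-1*0)/3 = -3 + (1/3)*0 = -3 + 0 = -3)
v(w, j) = -7 (v(w, j) = -3*2 - 1 = -6 - 1 = -7)
B = -7
E(b) = 2*b (E(b) = b + b = 2*b)
E(B)**2 = (2*(-7))**2 = (-14)**2 = 196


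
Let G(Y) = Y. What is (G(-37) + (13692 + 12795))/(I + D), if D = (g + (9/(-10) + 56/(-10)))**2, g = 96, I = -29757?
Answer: -105800/86987 ≈ -1.2163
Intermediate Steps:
D = 32041/4 (D = (96 + (9/(-10) + 56/(-10)))**2 = (96 + (9*(-1/10) + 56*(-1/10)))**2 = (96 + (-9/10 - 28/5))**2 = (96 - 13/2)**2 = (179/2)**2 = 32041/4 ≈ 8010.3)
(G(-37) + (13692 + 12795))/(I + D) = (-37 + (13692 + 12795))/(-29757 + 32041/4) = (-37 + 26487)/(-86987/4) = 26450*(-4/86987) = -105800/86987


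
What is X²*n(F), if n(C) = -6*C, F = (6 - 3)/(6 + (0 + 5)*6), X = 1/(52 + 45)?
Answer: -1/18818 ≈ -5.3141e-5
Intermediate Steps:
X = 1/97 ≈ 0.010309
F = 1/12 (F = 3/(6 + 5*6) = 3/(6 + 30) = 3/36 = 3*(1/36) = 1/12 ≈ 0.083333)
X²*n(F) = (1/97)²*(-6*1/12) = (1/9409)*(-½) = -1/18818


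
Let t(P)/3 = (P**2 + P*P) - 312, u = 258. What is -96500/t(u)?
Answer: -24125/99612 ≈ -0.24219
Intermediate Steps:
t(P) = -936 + 6*P**2 (t(P) = 3*((P**2 + P*P) - 312) = 3*((P**2 + P**2) - 312) = 3*(2*P**2 - 312) = 3*(-312 + 2*P**2) = -936 + 6*P**2)
-96500/t(u) = -96500/(-936 + 6*258**2) = -96500/(-936 + 6*66564) = -96500/(-936 + 399384) = -96500/398448 = -96500*1/398448 = -24125/99612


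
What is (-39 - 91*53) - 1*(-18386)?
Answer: 13524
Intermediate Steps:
(-39 - 91*53) - 1*(-18386) = (-39 - 4823) + 18386 = -4862 + 18386 = 13524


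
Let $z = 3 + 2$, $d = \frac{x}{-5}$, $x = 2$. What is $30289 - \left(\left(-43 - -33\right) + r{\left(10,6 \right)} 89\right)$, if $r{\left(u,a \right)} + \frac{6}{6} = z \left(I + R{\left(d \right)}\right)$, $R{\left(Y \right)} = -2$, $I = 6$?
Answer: $28608$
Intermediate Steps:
$d = - \frac{2}{5}$ ($d = \frac{2}{-5} = 2 \left(- \frac{1}{5}\right) = - \frac{2}{5} \approx -0.4$)
$z = 5$
$r{\left(u,a \right)} = 19$ ($r{\left(u,a \right)} = -1 + 5 \left(6 - 2\right) = -1 + 5 \cdot 4 = -1 + 20 = 19$)
$30289 - \left(\left(-43 - -33\right) + r{\left(10,6 \right)} 89\right) = 30289 - \left(\left(-43 - -33\right) + 19 \cdot 89\right) = 30289 - \left(\left(-43 + 33\right) + 1691\right) = 30289 - \left(-10 + 1691\right) = 30289 - 1681 = 28608$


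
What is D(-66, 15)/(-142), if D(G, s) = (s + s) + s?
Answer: -45/142 ≈ -0.31690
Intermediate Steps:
D(G, s) = 3*s (D(G, s) = 2*s + s = 3*s)
D(-66, 15)/(-142) = (3*15)/(-142) = 45*(-1/142) = -45/142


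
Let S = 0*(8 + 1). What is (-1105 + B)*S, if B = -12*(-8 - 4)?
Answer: 0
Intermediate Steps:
S = 0 (S = 0*9 = 0)
B = 144 (B = -12*(-12) = 144)
(-1105 + B)*S = (-1105 + 144)*0 = -961*0 = 0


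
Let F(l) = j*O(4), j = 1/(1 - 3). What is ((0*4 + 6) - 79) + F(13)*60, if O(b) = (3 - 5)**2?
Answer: -193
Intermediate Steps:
j = -1/2 (j = 1/(-2) = -1/2 ≈ -0.50000)
O(b) = 4 (O(b) = (-2)**2 = 4)
F(l) = -2 (F(l) = -1/2*4 = -2)
((0*4 + 6) - 79) + F(13)*60 = ((0*4 + 6) - 79) - 2*60 = ((0 + 6) - 79) - 120 = (6 - 79) - 120 = -73 - 120 = -193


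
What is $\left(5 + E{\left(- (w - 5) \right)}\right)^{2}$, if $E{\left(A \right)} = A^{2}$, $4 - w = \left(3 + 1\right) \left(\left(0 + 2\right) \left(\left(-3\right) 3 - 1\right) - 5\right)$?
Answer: $96157636$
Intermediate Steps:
$w = 104$ ($w = 4 - \left(3 + 1\right) \left(\left(0 + 2\right) \left(\left(-3\right) 3 - 1\right) - 5\right) = 4 - 4 \left(2 \left(-9 - 1\right) - 5\right) = 4 - 4 \left(2 \left(-10\right) - 5\right) = 4 - 4 \left(-20 - 5\right) = 4 - 4 \left(-25\right) = 4 - -100 = 4 + 100 = 104$)
$\left(5 + E{\left(- (w - 5) \right)}\right)^{2} = \left(5 + \left(- (104 - 5)\right)^{2}\right)^{2} = \left(5 + \left(\left(-1\right) 99\right)^{2}\right)^{2} = \left(5 + \left(-99\right)^{2}\right)^{2} = \left(5 + 9801\right)^{2} = 9806^{2} = 96157636$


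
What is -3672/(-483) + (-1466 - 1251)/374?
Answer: 1849/5474 ≈ 0.33778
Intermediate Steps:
-3672/(-483) + (-1466 - 1251)/374 = -3672*(-1/483) - 2717*1/374 = 1224/161 - 247/34 = 1849/5474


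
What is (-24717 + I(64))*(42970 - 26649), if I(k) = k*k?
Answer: -336555341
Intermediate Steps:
I(k) = k**2
(-24717 + I(64))*(42970 - 26649) = (-24717 + 64**2)*(42970 - 26649) = (-24717 + 4096)*16321 = -20621*16321 = -336555341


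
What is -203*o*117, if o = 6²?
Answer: -855036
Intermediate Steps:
o = 36
-203*o*117 = -203*36*117 = -7308*117 = -855036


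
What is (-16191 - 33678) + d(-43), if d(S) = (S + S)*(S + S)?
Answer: -42473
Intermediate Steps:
d(S) = 4*S**2 (d(S) = (2*S)*(2*S) = 4*S**2)
(-16191 - 33678) + d(-43) = (-16191 - 33678) + 4*(-43)**2 = -49869 + 4*1849 = -49869 + 7396 = -42473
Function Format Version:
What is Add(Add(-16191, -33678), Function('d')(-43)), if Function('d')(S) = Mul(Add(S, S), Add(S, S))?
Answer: -42473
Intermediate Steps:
Function('d')(S) = Mul(4, Pow(S, 2)) (Function('d')(S) = Mul(Mul(2, S), Mul(2, S)) = Mul(4, Pow(S, 2)))
Add(Add(-16191, -33678), Function('d')(-43)) = Add(Add(-16191, -33678), Mul(4, Pow(-43, 2))) = Add(-49869, Mul(4, 1849)) = Add(-49869, 7396) = -42473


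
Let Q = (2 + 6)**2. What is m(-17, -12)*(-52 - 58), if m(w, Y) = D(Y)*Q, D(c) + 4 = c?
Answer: 112640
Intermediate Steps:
D(c) = -4 + c
Q = 64 (Q = 8**2 = 64)
m(w, Y) = -256 + 64*Y (m(w, Y) = (-4 + Y)*64 = -256 + 64*Y)
m(-17, -12)*(-52 - 58) = (-256 + 64*(-12))*(-52 - 58) = (-256 - 768)*(-110) = -1024*(-110) = 112640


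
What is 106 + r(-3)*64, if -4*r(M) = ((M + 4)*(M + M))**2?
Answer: -470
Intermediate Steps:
r(M) = -M**2*(4 + M)**2 (r(M) = -(M + 4)**2*(M + M)**2/4 = -4*M**2*(4 + M)**2/4 = -M**2*(4 + M)**2)
106 + r(-3)*64 = 106 - 1*(-3)**2*(4 - 3)**2*64 = 106 - 1*9*1**2*64 = 106 - 1*9*1*64 = 106 - 9*64 = 106 - 576 = -470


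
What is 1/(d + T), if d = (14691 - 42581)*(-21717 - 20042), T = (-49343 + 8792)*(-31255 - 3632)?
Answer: 1/2579361247 ≈ 3.8769e-10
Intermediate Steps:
T = 1414702737 (T = -40551*(-34887) = 1414702737)
d = 1164658510 (d = -27890*(-41759) = 1164658510)
1/(d + T) = 1/(1164658510 + 1414702737) = 1/2579361247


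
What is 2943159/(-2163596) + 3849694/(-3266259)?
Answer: -17942302111805/7066864907364 ≈ -2.5389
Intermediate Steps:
2943159/(-2163596) + 3849694/(-3266259) = 2943159*(-1/2163596) + 3849694*(-1/3266259) = -2943159/2163596 - 3849694/3266259 = -17942302111805/7066864907364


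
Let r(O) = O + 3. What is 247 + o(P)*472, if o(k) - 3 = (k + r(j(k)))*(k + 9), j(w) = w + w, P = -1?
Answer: 1663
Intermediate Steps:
j(w) = 2*w
r(O) = 3 + O
o(k) = 3 + (3 + 3*k)*(9 + k) (o(k) = 3 + (k + (3 + 2*k))*(k + 9) = 3 + (3 + 3*k)*(9 + k))
247 + o(P)*472 = 247 + (30 + 3*(-1)**2 + 30*(-1))*472 = 247 + (30 + 3*1 - 30)*472 = 247 + (30 + 3 - 30)*472 = 247 + 3*472 = 247 + 1416 = 1663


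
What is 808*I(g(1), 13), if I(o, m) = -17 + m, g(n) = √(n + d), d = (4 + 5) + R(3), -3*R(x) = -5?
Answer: -3232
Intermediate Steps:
R(x) = 5/3 (R(x) = -⅓*(-5) = 5/3)
d = 32/3 (d = (4 + 5) + 5/3 = 9 + 5/3 = 32/3 ≈ 10.667)
g(n) = √(32/3 + n) (g(n) = √(n + 32/3) = √(32/3 + n))
808*I(g(1), 13) = 808*(-17 + 13) = 808*(-4) = -3232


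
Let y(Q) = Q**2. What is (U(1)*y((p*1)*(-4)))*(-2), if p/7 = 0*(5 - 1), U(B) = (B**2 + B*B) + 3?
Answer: 0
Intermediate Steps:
U(B) = 3 + 2*B**2 (U(B) = (B**2 + B**2) + 3 = 2*B**2 + 3 = 3 + 2*B**2)
p = 0 (p = 7*(0*(5 - 1)) = 7*(0*4) = 7*0 = 0)
(U(1)*y((p*1)*(-4)))*(-2) = ((3 + 2*1**2)*((0*1)*(-4))**2)*(-2) = ((3 + 2*1)*(0*(-4))**2)*(-2) = ((3 + 2)*0**2)*(-2) = (5*0)*(-2) = 0*(-2) = 0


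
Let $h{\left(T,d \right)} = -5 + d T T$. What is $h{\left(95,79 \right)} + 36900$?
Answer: $749870$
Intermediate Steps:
$h{\left(T,d \right)} = -5 + d T^{2}$
$h{\left(95,79 \right)} + 36900 = \left(-5 + 79 \cdot 95^{2}\right) + 36900 = \left(-5 + 79 \cdot 9025\right) + 36900 = \left(-5 + 712975\right) + 36900 = 712970 + 36900 = 749870$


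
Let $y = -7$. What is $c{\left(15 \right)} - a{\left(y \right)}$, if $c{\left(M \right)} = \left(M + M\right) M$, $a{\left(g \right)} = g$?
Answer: $457$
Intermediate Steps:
$c{\left(M \right)} = 2 M^{2}$ ($c{\left(M \right)} = 2 M M = 2 M^{2}$)
$c{\left(15 \right)} - a{\left(y \right)} = 2 \cdot 15^{2} - -7 = 2 \cdot 225 + 7 = 450 + 7 = 457$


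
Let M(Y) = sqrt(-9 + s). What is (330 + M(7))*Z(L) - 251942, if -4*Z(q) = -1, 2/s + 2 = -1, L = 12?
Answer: -503719/2 + I*sqrt(87)/12 ≈ -2.5186e+5 + 0.77728*I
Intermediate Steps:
s = -2/3 (s = 2/(-2 - 1) = 2/(-3) = 2*(-1/3) = -2/3 ≈ -0.66667)
Z(q) = 1/4 (Z(q) = -1/4*(-1) = 1/4)
M(Y) = I*sqrt(87)/3 (M(Y) = sqrt(-9 - 2/3) = sqrt(-29/3) = I*sqrt(87)/3)
(330 + M(7))*Z(L) - 251942 = (330 + I*sqrt(87)/3)*(1/4) - 251942 = (165/2 + I*sqrt(87)/12) - 251942 = -503719/2 + I*sqrt(87)/12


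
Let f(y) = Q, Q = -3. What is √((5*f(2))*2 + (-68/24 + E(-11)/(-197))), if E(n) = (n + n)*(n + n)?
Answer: I*√49304766/1182 ≈ 5.9406*I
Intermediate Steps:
E(n) = 4*n² (E(n) = (2*n)*(2*n) = 4*n²)
f(y) = -3
√((5*f(2))*2 + (-68/24 + E(-11)/(-197))) = √((5*(-3))*2 + (-68/24 + (4*(-11)²)/(-197))) = √(-15*2 + (-68*1/24 + (4*121)*(-1/197))) = √(-30 + (-17/6 + 484*(-1/197))) = √(-30 + (-17/6 - 484/197)) = √(-30 - 6253/1182) = √(-41713/1182) = I*√49304766/1182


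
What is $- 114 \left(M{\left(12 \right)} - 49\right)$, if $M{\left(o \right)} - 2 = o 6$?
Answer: $-2850$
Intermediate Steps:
$M{\left(o \right)} = 2 + 6 o$ ($M{\left(o \right)} = 2 + o 6 = 2 + 6 o$)
$- 114 \left(M{\left(12 \right)} - 49\right) = - 114 \left(\left(2 + 6 \cdot 12\right) - 49\right) = - 114 \left(\left(2 + 72\right) - 49\right) = - 114 \left(74 - 49\right) = \left(-114\right) 25 = -2850$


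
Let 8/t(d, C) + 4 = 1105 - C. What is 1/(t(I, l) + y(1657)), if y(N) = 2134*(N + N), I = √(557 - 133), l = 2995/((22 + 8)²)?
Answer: 197581/1397307849596 ≈ 1.4140e-7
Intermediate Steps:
l = 599/180 (l = 2995/(30²) = 2995/900 = 2995*(1/900) = 599/180 ≈ 3.3278)
I = 2*√106 (I = √424 = 2*√106 ≈ 20.591)
y(N) = 4268*N (y(N) = 2134*(2*N) = 4268*N)
t(d, C) = 8/(1101 - C) (t(d, C) = 8/(-4 + (1105 - C)) = 8/(1101 - C))
1/(t(I, l) + y(1657)) = 1/(-8/(-1101 + 599/180) + 4268*1657) = 1/(-8/(-197581/180) + 7072076) = 1/(-8*(-180/197581) + 7072076) = 1/(1440/197581 + 7072076) = 1/(1397307849596/197581) = 197581/1397307849596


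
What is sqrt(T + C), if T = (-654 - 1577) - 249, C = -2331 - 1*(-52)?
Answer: I*sqrt(4759) ≈ 68.985*I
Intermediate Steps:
C = -2279 (C = -2331 + 52 = -2279)
T = -2480 (T = -2231 - 249 = -2480)
sqrt(T + C) = sqrt(-2480 - 2279) = sqrt(-4759) = I*sqrt(4759)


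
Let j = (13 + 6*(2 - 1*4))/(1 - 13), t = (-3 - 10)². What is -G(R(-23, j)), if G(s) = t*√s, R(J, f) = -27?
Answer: -507*I*√3 ≈ -878.15*I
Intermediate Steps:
t = 169 (t = (-13)² = 169)
j = -1/12 (j = (13 + 6*(2 - 4))/(-12) = (13 + 6*(-2))*(-1/12) = (13 - 12)*(-1/12) = 1*(-1/12) = -1/12 ≈ -0.083333)
G(s) = 169*√s
-G(R(-23, j)) = -169*√(-27) = -169*3*I*√3 = -507*I*√3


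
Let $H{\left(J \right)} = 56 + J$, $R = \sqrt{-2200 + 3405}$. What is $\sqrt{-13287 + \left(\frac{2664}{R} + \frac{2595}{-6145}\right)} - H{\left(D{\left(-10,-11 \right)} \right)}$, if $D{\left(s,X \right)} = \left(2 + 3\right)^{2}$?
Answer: $-81 + \frac{i \sqrt{29141949237621450 - 4848696862920 \sqrt{1205}}}{1480945} \approx -81.0 + 114.94 i$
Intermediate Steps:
$R = \sqrt{1205} \approx 34.713$
$D{\left(s,X \right)} = 25$ ($D{\left(s,X \right)} = 5^{2} = 25$)
$\sqrt{-13287 + \left(\frac{2664}{R} + \frac{2595}{-6145}\right)} - H{\left(D{\left(-10,-11 \right)} \right)} = \sqrt{-13287 + \left(\frac{2664}{\sqrt{1205}} + \frac{2595}{-6145}\right)} - \left(56 + 25\right) = \sqrt{-13287 + \left(2664 \frac{\sqrt{1205}}{1205} + 2595 \left(- \frac{1}{6145}\right)\right)} - 81 = \sqrt{-13287 - \left(\frac{519}{1229} - \frac{2664 \sqrt{1205}}{1205}\right)} - 81 = \sqrt{- \frac{16330242}{1229} + \frac{2664 \sqrt{1205}}{1205}} - 81 = -81 + \sqrt{- \frac{16330242}{1229} + \frac{2664 \sqrt{1205}}{1205}}$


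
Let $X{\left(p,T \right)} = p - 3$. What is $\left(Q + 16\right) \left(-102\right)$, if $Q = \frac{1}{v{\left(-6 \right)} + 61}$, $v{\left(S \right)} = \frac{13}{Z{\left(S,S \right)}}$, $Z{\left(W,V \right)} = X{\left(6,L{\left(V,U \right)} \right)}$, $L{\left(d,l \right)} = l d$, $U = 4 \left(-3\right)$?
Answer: $- \frac{160089}{98} \approx -1633.6$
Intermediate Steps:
$U = -12$
$L{\left(d,l \right)} = d l$
$X{\left(p,T \right)} = -3 + p$
$Z{\left(W,V \right)} = 3$ ($Z{\left(W,V \right)} = -3 + 6 = 3$)
$v{\left(S \right)} = \frac{13}{3}$
$Q = \frac{3}{196}$ ($Q = \frac{1}{\frac{13}{3} + 61} = \frac{1}{\frac{196}{3}} = \frac{3}{196} \approx 0.015306$)
$\left(Q + 16\right) \left(-102\right) = \left(\frac{3}{196} + 16\right) \left(-102\right) = \frac{3139}{196} \left(-102\right) = - \frac{160089}{98}$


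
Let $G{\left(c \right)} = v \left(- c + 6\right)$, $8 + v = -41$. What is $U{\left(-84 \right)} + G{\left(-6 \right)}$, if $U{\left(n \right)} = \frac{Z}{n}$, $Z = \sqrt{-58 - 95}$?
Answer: $-588 - \frac{i \sqrt{17}}{28} \approx -588.0 - 0.14725 i$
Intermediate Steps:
$v = -49$ ($v = -8 - 41 = -49$)
$Z = 3 i \sqrt{17}$ ($Z = \sqrt{-153} = 3 i \sqrt{17} \approx 12.369 i$)
$U{\left(n \right)} = \frac{3 i \sqrt{17}}{n}$
$G{\left(c \right)} = -294 + 49 c$ ($G{\left(c \right)} = - 49 \left(- c + 6\right) = - 49 \left(6 - c\right) = -294 + 49 c$)
$U{\left(-84 \right)} + G{\left(-6 \right)} = \frac{3 i \sqrt{17}}{-84} + \left(-294 + 49 \left(-6\right)\right) = 3 i \sqrt{17} \left(- \frac{1}{84}\right) - 588 = - \frac{i \sqrt{17}}{28} - 588 = -588 - \frac{i \sqrt{17}}{28}$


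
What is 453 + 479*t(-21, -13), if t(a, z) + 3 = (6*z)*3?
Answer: -113070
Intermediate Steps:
t(a, z) = -3 + 18*z (t(a, z) = -3 + (6*z)*3 = -3 + 18*z)
453 + 479*t(-21, -13) = 453 + 479*(-3 + 18*(-13)) = 453 + 479*(-3 - 234) = 453 + 479*(-237) = 453 - 113523 = -113070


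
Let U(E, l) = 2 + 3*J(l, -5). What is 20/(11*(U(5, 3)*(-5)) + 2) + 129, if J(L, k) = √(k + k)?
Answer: (-13912*I + 21285*√10)/(3*(-36*I + 55*√10)) ≈ 128.99 + 0.036756*I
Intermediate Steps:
J(L, k) = √2*√k (J(L, k) = √(2*k) = √2*√k)
U(E, l) = 2 + 3*I*√10 (U(E, l) = 2 + 3*(√2*√(-5)) = 2 + 3*(√2*(I*√5)) = 2 + 3*(I*√10) = 2 + 3*I*√10)
20/(11*(U(5, 3)*(-5)) + 2) + 129 = 20/(11*((2 + 3*I*√10)*(-5)) + 2) + 129 = 20/(11*(-10 - 15*I*√10) + 2) + 129 = 20/((-110 - 165*I*√10) + 2) + 129 = 20/(-108 - 165*I*√10) + 129 = 129 + 20/(-108 - 165*I*√10)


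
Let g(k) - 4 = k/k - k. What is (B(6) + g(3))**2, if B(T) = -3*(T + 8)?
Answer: 1600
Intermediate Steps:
B(T) = -24 - 3*T (B(T) = -3*(8 + T) = -24 - 3*T)
g(k) = 5 - k (g(k) = 4 + (k/k - k) = 4 + (1 - k) = 5 - k)
(B(6) + g(3))**2 = ((-24 - 3*6) + (5 - 1*3))**2 = ((-24 - 18) + (5 - 3))**2 = (-42 + 2)**2 = (-40)**2 = 1600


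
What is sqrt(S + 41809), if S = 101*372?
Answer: sqrt(79381) ≈ 281.75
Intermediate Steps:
S = 37572
sqrt(S + 41809) = sqrt(37572 + 41809) = sqrt(79381)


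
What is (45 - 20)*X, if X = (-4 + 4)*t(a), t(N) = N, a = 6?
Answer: 0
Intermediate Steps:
X = 0 (X = (-4 + 4)*6 = 0*6 = 0)
(45 - 20)*X = (45 - 20)*0 = 25*0 = 0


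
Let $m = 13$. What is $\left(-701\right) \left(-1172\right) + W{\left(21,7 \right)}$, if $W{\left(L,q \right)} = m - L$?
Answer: $821564$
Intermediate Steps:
$W{\left(L,q \right)} = 13 - L$
$\left(-701\right) \left(-1172\right) + W{\left(21,7 \right)} = \left(-701\right) \left(-1172\right) + \left(13 - 21\right) = 821572 + \left(13 - 21\right) = 821572 - 8 = 821564$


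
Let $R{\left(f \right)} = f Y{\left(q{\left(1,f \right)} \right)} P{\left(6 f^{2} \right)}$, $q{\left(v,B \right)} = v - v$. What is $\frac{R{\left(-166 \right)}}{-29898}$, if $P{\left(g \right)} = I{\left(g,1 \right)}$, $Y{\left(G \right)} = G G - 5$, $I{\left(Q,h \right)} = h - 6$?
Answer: $\frac{2075}{14949} \approx 0.13881$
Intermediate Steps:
$I{\left(Q,h \right)} = -6 + h$ ($I{\left(Q,h \right)} = h - 6 = -6 + h$)
$q{\left(v,B \right)} = 0$
$Y{\left(G \right)} = -5 + G^{2}$ ($Y{\left(G \right)} = G^{2} - 5 = -5 + G^{2}$)
$P{\left(g \right)} = -5$ ($P{\left(g \right)} = -6 + 1 = -5$)
$R{\left(f \right)} = 25 f$ ($R{\left(f \right)} = f \left(-5 + 0^{2}\right) \left(-5\right) = f \left(-5 + 0\right) \left(-5\right) = f \left(-5\right) \left(-5\right) = - 5 f \left(-5\right) = 25 f$)
$\frac{R{\left(-166 \right)}}{-29898} = \frac{25 \left(-166\right)}{-29898} = \left(-4150\right) \left(- \frac{1}{29898}\right) = \frac{2075}{14949}$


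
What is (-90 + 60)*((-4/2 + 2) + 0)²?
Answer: 0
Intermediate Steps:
(-90 + 60)*((-4/2 + 2) + 0)² = -30*(((½)*(-4) + 2) + 0)² = -30*((-2 + 2) + 0)² = -30*(0 + 0)² = -30*0² = -30*0 = 0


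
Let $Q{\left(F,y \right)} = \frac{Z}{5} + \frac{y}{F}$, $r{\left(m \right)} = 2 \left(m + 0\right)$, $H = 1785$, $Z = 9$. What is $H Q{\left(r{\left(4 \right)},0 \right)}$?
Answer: $3213$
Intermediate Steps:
$r{\left(m \right)} = 2 m$
$Q{\left(F,y \right)} = \frac{9}{5} + \frac{y}{F}$
$H Q{\left(r{\left(4 \right)},0 \right)} = 1785 \left(\frac{9}{5} + \frac{0}{2 \cdot 4}\right) = 1785 \left(\frac{9}{5} + \frac{0}{8}\right) = 1785 \left(\frac{9}{5} + 0 \cdot \frac{1}{8}\right) = 1785 \left(\frac{9}{5} + 0\right) = 1785 \cdot \frac{9}{5} = 3213$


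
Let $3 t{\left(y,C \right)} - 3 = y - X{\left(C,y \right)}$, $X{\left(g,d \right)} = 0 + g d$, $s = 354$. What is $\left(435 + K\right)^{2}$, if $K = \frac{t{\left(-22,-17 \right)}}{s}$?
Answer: $\frac{23672591881}{125316} \approx 1.889 \cdot 10^{5}$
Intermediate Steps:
$X{\left(g,d \right)} = d g$ ($X{\left(g,d \right)} = 0 + d g = d g$)
$t{\left(y,C \right)} = 1 + \frac{y}{3} - \frac{C y}{3}$ ($t{\left(y,C \right)} = 1 + \frac{y - y C}{3} = 1 + \frac{y - C y}{3} = 1 - \left(- \frac{y}{3} + \frac{C y}{3}\right) = 1 + \frac{y}{3} - \frac{C y}{3}$)
$K = - \frac{131}{354}$ ($K = \frac{1 + \frac{1}{3} \left(-22\right) - \left(- \frac{17}{3}\right) \left(-22\right)}{354} = \left(1 - \frac{22}{3} - \frac{374}{3}\right) \frac{1}{354} = \left(-131\right) \frac{1}{354} = - \frac{131}{354} \approx -0.37006$)
$\left(435 + K\right)^{2} = \left(435 - \frac{131}{354}\right)^{2} = \left(\frac{153859}{354}\right)^{2} = \frac{23672591881}{125316}$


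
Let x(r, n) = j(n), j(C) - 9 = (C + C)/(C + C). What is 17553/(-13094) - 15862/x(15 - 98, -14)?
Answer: -103936279/65470 ≈ -1587.5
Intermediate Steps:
j(C) = 10 (j(C) = 9 + (C + C)/(C + C) = 9 + (2*C)/((2*C)) = 9 + (2*C)*(1/(2*C)) = 9 + 1 = 10)
x(r, n) = 10
17553/(-13094) - 15862/x(15 - 98, -14) = 17553/(-13094) - 15862/10 = 17553*(-1/13094) - 15862*⅒ = -17553/13094 - 7931/5 = -103936279/65470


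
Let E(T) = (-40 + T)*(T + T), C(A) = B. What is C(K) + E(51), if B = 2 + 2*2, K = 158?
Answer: 1128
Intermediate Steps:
B = 6 (B = 2 + 4 = 6)
C(A) = 6
E(T) = 2*T*(-40 + T) (E(T) = (-40 + T)*(2*T) = 2*T*(-40 + T))
C(K) + E(51) = 6 + 2*51*(-40 + 51) = 6 + 2*51*11 = 6 + 1122 = 1128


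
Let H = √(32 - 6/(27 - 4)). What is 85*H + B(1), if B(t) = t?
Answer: 1 + 85*√16790/23 ≈ 479.87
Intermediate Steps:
H = √16790/23 (H = √(32 - 6/23) = √(730/23) = √16790/23 ≈ 5.6338)
85*H + B(1) = 85*(√16790/23) + 1 = 85*√16790/23 + 1 = 1 + 85*√16790/23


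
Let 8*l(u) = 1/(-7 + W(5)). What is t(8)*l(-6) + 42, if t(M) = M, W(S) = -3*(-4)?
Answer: 211/5 ≈ 42.200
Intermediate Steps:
W(S) = 12
l(u) = 1/40 (l(u) = 1/(8*(-7 + 12)) = (1/8)/5 = (1/8)*(1/5) = 1/40)
t(8)*l(-6) + 42 = 8*(1/40) + 42 = 1/5 + 42 = 211/5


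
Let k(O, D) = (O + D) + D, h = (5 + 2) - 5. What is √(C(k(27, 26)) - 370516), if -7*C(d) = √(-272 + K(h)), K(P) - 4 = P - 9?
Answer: √(-18155284 - 35*I*√11)/7 ≈ 0.001946 - 608.7*I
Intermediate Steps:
h = 2 (h = 7 - 5 = 2)
k(O, D) = O + 2*D (k(O, D) = (D + O) + D = O + 2*D)
K(P) = -5 + P (K(P) = 4 + (P - 9) = 4 + (-9 + P) = -5 + P)
C(d) = -5*I*√11/7 (C(d) = -√(-272 + (-5 + 2))/7 = -√(-272 - 3)/7 = -5*I*√11/7)
√(C(k(27, 26)) - 370516) = √(-5*I*√11/7 - 370516) = √(-370516 - 5*I*√11/7)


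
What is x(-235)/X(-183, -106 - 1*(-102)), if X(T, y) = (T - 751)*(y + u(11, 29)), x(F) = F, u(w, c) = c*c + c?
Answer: 235/808844 ≈ 0.00029054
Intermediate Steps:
u(w, c) = c + c² (u(w, c) = c² + c = c + c²)
X(T, y) = (-751 + T)*(870 + y) (X(T, y) = (T - 751)*(y + 29*(1 + 29)) = (-751 + T)*(y + 29*30) = (-751 + T)*(y + 870) = (-751 + T)*(870 + y))
x(-235)/X(-183, -106 - 1*(-102)) = -235/(-653370 - 751*(-106 - 1*(-102)) + 870*(-183) - 183*(-106 - 1*(-102))) = -235/(-653370 - 751*(-106 + 102) - 159210 - 183*(-106 + 102)) = -235/(-653370 - 751*(-4) - 159210 - 183*(-4)) = -235/(-653370 + 3004 - 159210 + 732) = -235/(-808844) = -235*(-1/808844) = 235/808844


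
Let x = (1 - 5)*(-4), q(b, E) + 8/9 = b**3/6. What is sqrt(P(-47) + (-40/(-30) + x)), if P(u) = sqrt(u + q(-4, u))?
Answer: sqrt(156 + 3*I*sqrt(527))/3 ≈ 4.2591 + 0.89832*I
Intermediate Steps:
q(b, E) = -8/9 + b**3/6
x = 16 (x = -4*(-4) = 16)
P(u) = sqrt(-104/9 + u) (P(u) = sqrt(u + (-8/9 + (1/6)*(-4)**3)) = sqrt(u + (-8/9 + (1/6)*(-64))) = sqrt(u + (-8/9 - 32/3)) = sqrt(u - 104/9) = sqrt(-104/9 + u))
sqrt(P(-47) + (-40/(-30) + x)) = sqrt(sqrt(-104 + 9*(-47))/3 + (-40/(-30) + 16)) = sqrt(sqrt(-104 - 423)/3 + (-40*(-1)/30 + 16)) = sqrt(sqrt(-527)/3 + (-8*(-1/6) + 16)) = sqrt((I*sqrt(527))/3 + (4/3 + 16)) = sqrt(I*sqrt(527)/3 + 52/3) = sqrt(52/3 + I*sqrt(527)/3)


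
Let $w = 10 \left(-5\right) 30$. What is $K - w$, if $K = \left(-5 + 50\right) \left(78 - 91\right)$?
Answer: $915$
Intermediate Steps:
$w = -1500$ ($w = \left(-50\right) 30 = -1500$)
$K = -585$ ($K = 45 \left(-13\right) = -585$)
$K - w = -585 - -1500 = -585 + 1500 = 915$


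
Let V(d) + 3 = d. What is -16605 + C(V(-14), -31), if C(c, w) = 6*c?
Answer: -16707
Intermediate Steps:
V(d) = -3 + d
-16605 + C(V(-14), -31) = -16605 + 6*(-3 - 14) = -16605 + 6*(-17) = -16605 - 102 = -16707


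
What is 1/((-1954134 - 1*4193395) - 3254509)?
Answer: -1/9402038 ≈ -1.0636e-7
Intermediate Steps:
1/((-1954134 - 1*4193395) - 3254509) = 1/((-1954134 - 4193395) - 3254509) = 1/(-6147529 - 3254509) = 1/(-9402038) = -1/9402038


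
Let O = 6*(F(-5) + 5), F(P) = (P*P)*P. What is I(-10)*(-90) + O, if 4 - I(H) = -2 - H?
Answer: -360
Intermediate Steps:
F(P) = P³ (F(P) = P²*P = P³)
O = -720 (O = 6*((-5)³ + 5) = 6*(-125 + 5) = 6*(-120) = -720)
I(H) = 6 + H (I(H) = 4 - (-2 - H) = 4 + (2 + H) = 6 + H)
I(-10)*(-90) + O = (6 - 10)*(-90) - 720 = -4*(-90) - 720 = 360 - 720 = -360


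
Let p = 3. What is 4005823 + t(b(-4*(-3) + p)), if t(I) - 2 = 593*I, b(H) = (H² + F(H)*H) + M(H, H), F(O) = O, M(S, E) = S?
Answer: 4281570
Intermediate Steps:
b(H) = H + 2*H² (b(H) = (H² + H*H) + H = (H² + H²) + H = 2*H² + H = H + 2*H²)
t(I) = 2 + 593*I
4005823 + t(b(-4*(-3) + p)) = 4005823 + (2 + 593*((-4*(-3) + 3)*(1 + 2*(-4*(-3) + 3)))) = 4005823 + (2 + 593*((12 + 3)*(1 + 2*(12 + 3)))) = 4005823 + (2 + 593*(15*(1 + 2*15))) = 4005823 + (2 + 593*(15*(1 + 30))) = 4005823 + (2 + 593*(15*31)) = 4005823 + (2 + 593*465) = 4005823 + (2 + 275745) = 4005823 + 275747 = 4281570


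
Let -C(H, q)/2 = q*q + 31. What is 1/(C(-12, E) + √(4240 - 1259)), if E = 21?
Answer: -944/888155 - √2981/888155 ≈ -0.0011244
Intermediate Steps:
C(H, q) = -62 - 2*q² (C(H, q) = -2*(q*q + 31) = -2*(q² + 31) = -2*(31 + q²) = -62 - 2*q²)
1/(C(-12, E) + √(4240 - 1259)) = 1/((-62 - 2*21²) + √(4240 - 1259)) = 1/((-62 - 2*441) + √2981) = 1/((-62 - 882) + √2981) = 1/(-944 + √2981)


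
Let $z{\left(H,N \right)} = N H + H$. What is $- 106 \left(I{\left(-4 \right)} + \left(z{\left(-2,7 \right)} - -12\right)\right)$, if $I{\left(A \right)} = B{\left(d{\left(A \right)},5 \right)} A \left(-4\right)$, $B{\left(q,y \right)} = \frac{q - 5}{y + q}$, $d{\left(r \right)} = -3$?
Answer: $7208$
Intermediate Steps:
$z{\left(H,N \right)} = H + H N$ ($z{\left(H,N \right)} = H N + H = H + H N$)
$B{\left(q,y \right)} = \frac{-5 + q}{q + y}$
$I{\left(A \right)} = 16 A$ ($I{\left(A \right)} = \frac{-5 - 3}{-3 + 5} A \left(-4\right) = \frac{1}{2} \left(-8\right) A \left(-4\right) = - 4 A \left(-4\right) = 16 A$)
$- 106 \left(I{\left(-4 \right)} + \left(z{\left(-2,7 \right)} - -12\right)\right) = - 106 \left(16 \left(-4\right) - \left(-12 + 2 \left(1 + 7\right)\right)\right) = - 106 \left(-64 + \left(\left(-2\right) 8 + 12\right)\right) = - 106 \left(-64 + \left(-16 + 12\right)\right) = - 106 \left(-64 - 4\right) = \left(-106\right) \left(-68\right) = 7208$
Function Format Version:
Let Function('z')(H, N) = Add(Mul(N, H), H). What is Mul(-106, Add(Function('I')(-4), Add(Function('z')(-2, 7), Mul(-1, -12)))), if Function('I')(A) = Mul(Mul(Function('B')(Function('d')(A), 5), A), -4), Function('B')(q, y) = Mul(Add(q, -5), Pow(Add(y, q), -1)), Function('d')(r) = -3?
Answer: 7208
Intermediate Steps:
Function('z')(H, N) = Add(H, Mul(H, N)) (Function('z')(H, N) = Add(Mul(H, N), H) = Add(H, Mul(H, N)))
Function('B')(q, y) = Mul(Pow(Add(q, y), -1), Add(-5, q)) (Function('B')(q, y) = Mul(Add(-5, q), Pow(Add(q, y), -1)) = Mul(Pow(Add(q, y), -1), Add(-5, q)))
Function('I')(A) = Mul(16, A) (Function('I')(A) = Mul(Mul(Mul(Pow(Add(-3, 5), -1), Add(-5, -3)), A), -4) = Mul(Mul(Mul(Pow(2, -1), -8), A), -4) = Mul(Mul(Mul(Rational(1, 2), -8), A), -4) = Mul(Mul(-4, A), -4) = Mul(16, A))
Mul(-106, Add(Function('I')(-4), Add(Function('z')(-2, 7), Mul(-1, -12)))) = Mul(-106, Add(Mul(16, -4), Add(Mul(-2, Add(1, 7)), Mul(-1, -12)))) = Mul(-106, Add(-64, Add(Mul(-2, 8), 12))) = Mul(-106, Add(-64, Add(-16, 12))) = Mul(-106, Add(-64, -4)) = Mul(-106, -68) = 7208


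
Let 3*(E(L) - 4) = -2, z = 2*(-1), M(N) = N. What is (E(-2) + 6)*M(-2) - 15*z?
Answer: 34/3 ≈ 11.333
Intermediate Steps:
z = -2
E(L) = 10/3 (E(L) = 4 + (⅓)*(-2) = 4 - ⅔ = 10/3)
(E(-2) + 6)*M(-2) - 15*z = (10/3 + 6)*(-2) - 15*(-2) = (28/3)*(-2) + 30 = -56/3 + 30 = 34/3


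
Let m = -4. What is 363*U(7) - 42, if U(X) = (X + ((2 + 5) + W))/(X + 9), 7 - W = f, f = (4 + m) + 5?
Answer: 321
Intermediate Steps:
f = 5 (f = (4 - 4) + 5 = 0 + 5 = 5)
W = 2 (W = 7 - 1*5 = 7 - 5 = 2)
U(X) = 1 (U(X) = (X + ((2 + 5) + 2))/(X + 9) = (X + (7 + 2))/(9 + X) = (X + 9)/(9 + X) = (9 + X)/(9 + X) = 1)
363*U(7) - 42 = 363*1 - 42 = 363 - 42 = 321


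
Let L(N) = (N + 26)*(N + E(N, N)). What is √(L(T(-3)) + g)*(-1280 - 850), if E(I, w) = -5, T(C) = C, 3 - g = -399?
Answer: -2130*√218 ≈ -31449.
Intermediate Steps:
g = 402 (g = 3 - 1*(-399) = 3 + 399 = 402)
L(N) = (-5 + N)*(26 + N) (L(N) = (N + 26)*(N - 5) = (26 + N)*(-5 + N) = (-5 + N)*(26 + N))
√(L(T(-3)) + g)*(-1280 - 850) = √((-130 + (-3)² + 21*(-3)) + 402)*(-1280 - 850) = √((-130 + 9 - 63) + 402)*(-2130) = √(-184 + 402)*(-2130) = √218*(-2130) = -2130*√218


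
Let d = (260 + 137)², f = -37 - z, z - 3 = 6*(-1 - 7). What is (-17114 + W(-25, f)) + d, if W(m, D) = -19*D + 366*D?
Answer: 143271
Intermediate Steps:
z = -45 (z = 3 + 6*(-1 - 7) = 3 + 6*(-8) = 3 - 48 = -45)
f = 8 (f = -37 - 1*(-45) = -37 + 45 = 8)
W(m, D) = 347*D
d = 157609 (d = 397² = 157609)
(-17114 + W(-25, f)) + d = (-17114 + 347*8) + 157609 = (-17114 + 2776) + 157609 = -14338 + 157609 = 143271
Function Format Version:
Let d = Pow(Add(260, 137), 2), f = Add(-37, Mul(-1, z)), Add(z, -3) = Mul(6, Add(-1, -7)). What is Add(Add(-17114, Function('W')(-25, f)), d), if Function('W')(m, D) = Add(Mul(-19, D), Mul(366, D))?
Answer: 143271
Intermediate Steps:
z = -45 (z = Add(3, Mul(6, Add(-1, -7))) = Add(3, Mul(6, -8)) = Add(3, -48) = -45)
f = 8 (f = Add(-37, Mul(-1, -45)) = Add(-37, 45) = 8)
Function('W')(m, D) = Mul(347, D)
d = 157609 (d = Pow(397, 2) = 157609)
Add(Add(-17114, Function('W')(-25, f)), d) = Add(Add(-17114, Mul(347, 8)), 157609) = Add(Add(-17114, 2776), 157609) = Add(-14338, 157609) = 143271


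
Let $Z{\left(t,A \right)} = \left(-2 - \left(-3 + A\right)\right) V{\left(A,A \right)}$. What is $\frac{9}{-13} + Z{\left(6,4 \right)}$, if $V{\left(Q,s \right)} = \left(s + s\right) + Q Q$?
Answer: $- \frac{945}{13} \approx -72.692$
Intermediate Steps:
$V{\left(Q,s \right)} = Q^{2} + 2 s$ ($V{\left(Q,s \right)} = 2 s + Q^{2} = Q^{2} + 2 s$)
$Z{\left(t,A \right)} = \left(1 - A\right) \left(A^{2} + 2 A\right)$ ($Z{\left(t,A \right)} = \left(-2 - \left(-3 + A\right)\right) \left(A^{2} + 2 A\right) = \left(1 - A\right) \left(A^{2} + 2 A\right)$)
$\frac{9}{-13} + Z{\left(6,4 \right)} = \frac{9}{-13} + 4 \left(2 - 4 - 4^{2}\right) = 9 \left(- \frac{1}{13}\right) + 4 \left(2 - 4 - 16\right) = - \frac{9}{13} + 4 \left(2 - 4 - 16\right) = - \frac{9}{13} + 4 \left(-18\right) = - \frac{9}{13} - 72 = - \frac{945}{13}$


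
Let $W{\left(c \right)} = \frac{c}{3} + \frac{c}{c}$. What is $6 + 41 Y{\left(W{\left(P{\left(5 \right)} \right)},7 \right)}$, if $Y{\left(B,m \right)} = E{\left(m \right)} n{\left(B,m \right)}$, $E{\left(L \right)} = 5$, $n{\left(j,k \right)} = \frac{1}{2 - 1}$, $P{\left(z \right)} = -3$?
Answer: $211$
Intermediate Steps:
$n{\left(j,k \right)} = 1$ ($n{\left(j,k \right)} = 1^{-1} = 1$)
$W{\left(c \right)} = 1 + \frac{c}{3}$ ($W{\left(c \right)} = c \frac{1}{3} + 1 = \frac{c}{3} + 1 = 1 + \frac{c}{3}$)
$Y{\left(B,m \right)} = 5$ ($Y{\left(B,m \right)} = 5 \cdot 1 = 5$)
$6 + 41 Y{\left(W{\left(P{\left(5 \right)} \right)},7 \right)} = 6 + 41 \cdot 5 = 6 + 205 = 211$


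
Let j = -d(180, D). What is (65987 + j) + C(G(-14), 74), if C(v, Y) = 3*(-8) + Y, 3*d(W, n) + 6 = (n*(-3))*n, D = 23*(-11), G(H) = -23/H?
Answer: 130048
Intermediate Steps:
D = -253
d(W, n) = -2 - n² (d(W, n) = -2 + ((n*(-3))*n)/3 = -2 + ((-3*n)*n)/3 = -2 + (-3*n²)/3 = -2 - n²)
C(v, Y) = -24 + Y
j = 64011 (j = -(-2 - 1*(-253)²) = -(-2 - 1*64009) = -(-2 - 64009) = -1*(-64011) = 64011)
(65987 + j) + C(G(-14), 74) = (65987 + 64011) + (-24 + 74) = 129998 + 50 = 130048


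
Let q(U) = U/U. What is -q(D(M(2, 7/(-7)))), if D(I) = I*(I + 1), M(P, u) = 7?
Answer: -1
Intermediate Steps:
D(I) = I*(1 + I)
q(U) = 1
-q(D(M(2, 7/(-7)))) = -1*1 = -1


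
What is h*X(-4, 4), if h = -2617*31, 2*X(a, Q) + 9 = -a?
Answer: 405635/2 ≈ 2.0282e+5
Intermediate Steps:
X(a, Q) = -9/2 - a/2 (X(a, Q) = -9/2 + (-a)/2 = -9/2 - a/2)
h = -81127
h*X(-4, 4) = -81127*(-9/2 - ½*(-4)) = -81127*(-9/2 + 2) = -81127*(-5/2) = 405635/2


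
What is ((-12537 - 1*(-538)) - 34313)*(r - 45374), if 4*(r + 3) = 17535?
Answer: 1898479394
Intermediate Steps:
r = 17523/4 (r = -3 + (¼)*17535 = -3 + 17535/4 = 17523/4 ≈ 4380.8)
((-12537 - 1*(-538)) - 34313)*(r - 45374) = ((-12537 - 1*(-538)) - 34313)*(17523/4 - 45374) = ((-12537 + 538) - 34313)*(-163973/4) = (-11999 - 34313)*(-163973/4) = -46312*(-163973/4) = 1898479394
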